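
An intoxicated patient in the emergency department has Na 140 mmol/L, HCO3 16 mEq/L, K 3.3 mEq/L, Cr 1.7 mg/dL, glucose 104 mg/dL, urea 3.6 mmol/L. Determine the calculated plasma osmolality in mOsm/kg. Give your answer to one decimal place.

Calculated osmolality = 2·Na + glucose/18 + urea
= 2·140 + 104/18 + 3.6
= 280 + 5.78 + 3.60
= 289.38 mOsm/kg

289.4 mOsm/kg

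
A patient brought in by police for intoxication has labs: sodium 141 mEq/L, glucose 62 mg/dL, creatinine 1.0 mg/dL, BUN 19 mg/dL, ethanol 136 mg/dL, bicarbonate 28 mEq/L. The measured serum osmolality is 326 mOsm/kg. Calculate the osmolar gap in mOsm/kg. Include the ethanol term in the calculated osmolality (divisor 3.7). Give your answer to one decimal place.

Calculated osmolality = 2·Na + glucose/18 + BUN/2.8 + ethanol/3.7
= 2·141 + 62/18 + 19/2.8 + 136/3.7
= 282 + 3.44 + 6.79 + 36.76
= 328.99 mOsm/kg ≈ 329.0 mOsm/kg
Osmolar gap = measured − calculated = 326 − 329.0 = -3.0 mOsm/kg

-3.0 mOsm/kg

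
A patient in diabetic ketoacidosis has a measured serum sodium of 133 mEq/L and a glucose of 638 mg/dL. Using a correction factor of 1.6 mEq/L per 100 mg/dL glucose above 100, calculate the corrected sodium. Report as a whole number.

Corrected Na = measured Na + 1.6 · (glucose − 100)/100
= 133 + 1.6 · (638 − 100)/100
= 133 + 8.6
= 141.6 mEq/L

142 mEq/L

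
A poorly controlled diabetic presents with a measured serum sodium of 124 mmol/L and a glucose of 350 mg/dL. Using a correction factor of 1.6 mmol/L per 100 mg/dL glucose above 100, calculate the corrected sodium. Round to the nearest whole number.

Corrected Na = measured Na + 1.6 · (glucose − 100)/100
= 124 + 1.6 · (350 − 100)/100
= 124 + 4
= 128 mmol/L

128 mmol/L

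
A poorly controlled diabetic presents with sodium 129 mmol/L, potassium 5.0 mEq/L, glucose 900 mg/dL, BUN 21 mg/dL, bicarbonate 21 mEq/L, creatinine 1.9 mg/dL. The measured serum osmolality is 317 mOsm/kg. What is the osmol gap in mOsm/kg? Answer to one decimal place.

Calculated osmolality = 2·Na + glucose/18 + BUN/2.8
= 2·129 + 900/18 + 21/2.8
= 258 + 50 + 7.50
= 315.5 mOsm/kg ≈ 315.5 mOsm/kg
Osmolar gap = measured − calculated = 317 − 315.5 = 1.5 mOsm/kg

1.5 mOsm/kg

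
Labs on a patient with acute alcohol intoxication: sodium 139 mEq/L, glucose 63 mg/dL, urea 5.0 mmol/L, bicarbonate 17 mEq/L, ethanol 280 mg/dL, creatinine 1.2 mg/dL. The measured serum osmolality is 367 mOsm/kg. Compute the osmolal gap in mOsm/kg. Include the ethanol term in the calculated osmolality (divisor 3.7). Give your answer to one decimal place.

Calculated osmolality = 2·Na + glucose/18 + urea + ethanol/3.7
= 2·139 + 63/18 + 5 + 280/3.7
= 278 + 3.50 + 5 + 75.68
= 362.18 mOsm/kg ≈ 362.2 mOsm/kg
Osmolar gap = measured − calculated = 367 − 362.2 = 4.8 mOsm/kg

4.8 mOsm/kg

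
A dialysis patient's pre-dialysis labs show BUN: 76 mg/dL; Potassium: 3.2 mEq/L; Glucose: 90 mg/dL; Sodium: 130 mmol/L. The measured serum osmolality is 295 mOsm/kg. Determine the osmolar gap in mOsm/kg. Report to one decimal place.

Calculated osmolality = 2·Na + glucose/18 + BUN/2.8
= 2·130 + 90/18 + 76/2.8
= 260 + 5 + 27.14
= 292.14 mOsm/kg ≈ 292.1 mOsm/kg
Osmolar gap = measured − calculated = 295 − 292.1 = 2.9 mOsm/kg

2.9 mOsm/kg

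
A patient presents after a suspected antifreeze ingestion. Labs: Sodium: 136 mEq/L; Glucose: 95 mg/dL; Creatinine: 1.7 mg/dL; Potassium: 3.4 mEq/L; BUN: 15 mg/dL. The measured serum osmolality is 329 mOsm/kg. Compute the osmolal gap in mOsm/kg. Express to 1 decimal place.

Calculated osmolality = 2·Na + glucose/18 + BUN/2.8
= 2·136 + 95/18 + 15/2.8
= 272 + 5.28 + 5.36
= 282.64 mOsm/kg ≈ 282.6 mOsm/kg
Osmolar gap = measured − calculated = 329 − 282.6 = 46.4 mOsm/kg

46.4 mOsm/kg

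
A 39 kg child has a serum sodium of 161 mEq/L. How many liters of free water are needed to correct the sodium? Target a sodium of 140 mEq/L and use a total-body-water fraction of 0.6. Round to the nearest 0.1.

3.5 L

TBW = 0.6 · 39 = 23.4 L
Free water deficit = TBW · (Na/140 − 1)
= 23.4 · (161/140 − 1)
= 23.4 · 0.15
= 3.51 L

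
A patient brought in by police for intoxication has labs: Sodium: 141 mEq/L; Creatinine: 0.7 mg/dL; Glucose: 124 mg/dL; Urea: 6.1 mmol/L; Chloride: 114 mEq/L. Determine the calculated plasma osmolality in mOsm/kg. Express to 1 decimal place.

295.0 mOsm/kg

Calculated osmolality = 2·Na + glucose/18 + urea
= 2·141 + 124/18 + 6.1
= 282 + 6.89 + 6.10
= 294.99 mOsm/kg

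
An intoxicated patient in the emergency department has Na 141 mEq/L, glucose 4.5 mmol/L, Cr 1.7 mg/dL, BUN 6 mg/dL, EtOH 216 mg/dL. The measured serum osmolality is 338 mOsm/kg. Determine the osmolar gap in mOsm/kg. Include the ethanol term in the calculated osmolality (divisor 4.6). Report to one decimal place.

Calculated osmolality = 2·Na + glucose + BUN/2.8 + ethanol/4.6
= 2·141 + 4.5 + 6/2.8 + 216/4.6
= 282 + 4.50 + 2.14 + 46.96
= 335.6 mOsm/kg ≈ 335.6 mOsm/kg
Osmolar gap = measured − calculated = 338 − 335.6 = 2.4 mOsm/kg

2.4 mOsm/kg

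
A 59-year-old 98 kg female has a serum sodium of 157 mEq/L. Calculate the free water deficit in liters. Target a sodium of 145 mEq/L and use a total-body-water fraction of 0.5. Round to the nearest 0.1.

4.1 L

TBW = 0.5 · 98 = 49 L
Free water deficit = TBW · (Na/145 − 1)
= 49 · (157/145 − 1)
= 49 · 0.0828
= 4.06 L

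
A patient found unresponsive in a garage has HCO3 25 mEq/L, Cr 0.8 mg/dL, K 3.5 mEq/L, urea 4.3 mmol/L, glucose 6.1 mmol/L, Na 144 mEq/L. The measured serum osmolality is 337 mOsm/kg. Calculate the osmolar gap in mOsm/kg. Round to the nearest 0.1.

38.6 mOsm/kg

Calculated osmolality = 2·Na + glucose + urea
= 2·144 + 6.1 + 4.3
= 288 + 6.10 + 4.30
= 298.4 mOsm/kg ≈ 298.4 mOsm/kg
Osmolar gap = measured − calculated = 337 − 298.4 = 38.6 mOsm/kg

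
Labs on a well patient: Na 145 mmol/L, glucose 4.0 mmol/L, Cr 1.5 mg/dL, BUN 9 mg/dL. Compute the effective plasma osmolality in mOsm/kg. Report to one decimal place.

Effective osmolality excludes urea (freely permeant across cell membranes):
2·Na + glucose
= 2·145 + 4
= 290 + 4
= 294 mOsm/kg

294.0 mOsm/kg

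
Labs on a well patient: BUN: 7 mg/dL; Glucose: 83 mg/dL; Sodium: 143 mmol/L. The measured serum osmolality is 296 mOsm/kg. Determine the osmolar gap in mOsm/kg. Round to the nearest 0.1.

Calculated osmolality = 2·Na + glucose/18 + BUN/2.8
= 2·143 + 83/18 + 7/2.8
= 286 + 4.61 + 2.50
= 293.11 mOsm/kg ≈ 293.1 mOsm/kg
Osmolar gap = measured − calculated = 296 − 293.1 = 2.9 mOsm/kg

2.9 mOsm/kg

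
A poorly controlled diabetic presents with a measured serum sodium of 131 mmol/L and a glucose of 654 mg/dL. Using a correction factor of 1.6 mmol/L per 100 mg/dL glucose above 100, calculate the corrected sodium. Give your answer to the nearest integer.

140 mmol/L

Corrected Na = measured Na + 1.6 · (glucose − 100)/100
= 131 + 1.6 · (654 − 100)/100
= 131 + 8.9
= 139.9 mmol/L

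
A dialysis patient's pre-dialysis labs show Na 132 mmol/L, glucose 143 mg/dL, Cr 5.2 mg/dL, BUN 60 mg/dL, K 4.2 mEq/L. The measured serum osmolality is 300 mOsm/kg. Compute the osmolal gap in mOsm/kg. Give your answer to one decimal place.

6.6 mOsm/kg

Calculated osmolality = 2·Na + glucose/18 + BUN/2.8
= 2·132 + 143/18 + 60/2.8
= 264 + 7.94 + 21.43
= 293.37 mOsm/kg ≈ 293.4 mOsm/kg
Osmolar gap = measured − calculated = 300 − 293.4 = 6.6 mOsm/kg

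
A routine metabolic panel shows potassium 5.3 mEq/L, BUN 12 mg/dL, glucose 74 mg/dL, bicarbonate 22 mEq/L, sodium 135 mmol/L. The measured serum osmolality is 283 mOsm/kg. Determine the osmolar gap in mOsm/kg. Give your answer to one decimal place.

Calculated osmolality = 2·Na + glucose/18 + BUN/2.8
= 2·135 + 74/18 + 12/2.8
= 270 + 4.11 + 4.29
= 278.4 mOsm/kg ≈ 278.4 mOsm/kg
Osmolar gap = measured − calculated = 283 − 278.4 = 4.6 mOsm/kg

4.6 mOsm/kg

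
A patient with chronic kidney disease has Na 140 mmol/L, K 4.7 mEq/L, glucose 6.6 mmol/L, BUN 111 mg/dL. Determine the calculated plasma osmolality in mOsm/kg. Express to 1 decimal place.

Calculated osmolality = 2·Na + glucose + BUN/2.8
= 2·140 + 6.6 + 111/2.8
= 280 + 6.60 + 39.64
= 326.24 mOsm/kg

326.2 mOsm/kg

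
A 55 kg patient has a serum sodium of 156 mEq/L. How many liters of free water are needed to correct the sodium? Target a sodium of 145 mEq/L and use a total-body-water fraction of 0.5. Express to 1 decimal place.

TBW = 0.5 · 55 = 27.5 L
Free water deficit = TBW · (Na/145 − 1)
= 27.5 · (156/145 − 1)
= 27.5 · 0.0759
= 2.09 L

2.1 L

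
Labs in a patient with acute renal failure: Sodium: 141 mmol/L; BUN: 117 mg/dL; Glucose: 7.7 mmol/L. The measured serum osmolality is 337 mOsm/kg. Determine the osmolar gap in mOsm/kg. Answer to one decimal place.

5.5 mOsm/kg

Calculated osmolality = 2·Na + glucose + BUN/2.8
= 2·141 + 7.7 + 117/2.8
= 282 + 7.70 + 41.79
= 331.49 mOsm/kg ≈ 331.5 mOsm/kg
Osmolar gap = measured − calculated = 337 − 331.5 = 5.5 mOsm/kg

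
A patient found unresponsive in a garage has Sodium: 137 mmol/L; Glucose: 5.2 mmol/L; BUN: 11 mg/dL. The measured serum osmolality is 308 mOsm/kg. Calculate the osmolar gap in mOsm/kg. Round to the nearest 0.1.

24.9 mOsm/kg

Calculated osmolality = 2·Na + glucose + BUN/2.8
= 2·137 + 5.2 + 11/2.8
= 274 + 5.20 + 3.93
= 283.13 mOsm/kg ≈ 283.1 mOsm/kg
Osmolar gap = measured − calculated = 308 − 283.1 = 24.9 mOsm/kg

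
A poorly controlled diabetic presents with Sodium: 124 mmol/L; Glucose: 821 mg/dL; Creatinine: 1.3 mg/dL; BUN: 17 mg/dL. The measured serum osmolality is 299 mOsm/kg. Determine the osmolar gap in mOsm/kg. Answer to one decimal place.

-0.7 mOsm/kg

Calculated osmolality = 2·Na + glucose/18 + BUN/2.8
= 2·124 + 821/18 + 17/2.8
= 248 + 45.61 + 6.07
= 299.68 mOsm/kg ≈ 299.7 mOsm/kg
Osmolar gap = measured − calculated = 299 − 299.7 = -0.7 mOsm/kg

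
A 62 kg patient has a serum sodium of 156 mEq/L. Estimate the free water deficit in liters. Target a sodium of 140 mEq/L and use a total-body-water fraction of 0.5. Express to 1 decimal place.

TBW = 0.5 · 62 = 31 L
Free water deficit = TBW · (Na/140 − 1)
= 31 · (156/140 − 1)
= 31 · 0.1143
= 3.54 L

3.5 L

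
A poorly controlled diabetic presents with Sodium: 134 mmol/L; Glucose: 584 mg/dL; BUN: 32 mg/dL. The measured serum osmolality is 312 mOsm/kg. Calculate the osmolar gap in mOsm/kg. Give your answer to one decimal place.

0.1 mOsm/kg

Calculated osmolality = 2·Na + glucose/18 + BUN/2.8
= 2·134 + 584/18 + 32/2.8
= 268 + 32.44 + 11.43
= 311.87 mOsm/kg ≈ 311.9 mOsm/kg
Osmolar gap = measured − calculated = 312 − 311.9 = 0.1 mOsm/kg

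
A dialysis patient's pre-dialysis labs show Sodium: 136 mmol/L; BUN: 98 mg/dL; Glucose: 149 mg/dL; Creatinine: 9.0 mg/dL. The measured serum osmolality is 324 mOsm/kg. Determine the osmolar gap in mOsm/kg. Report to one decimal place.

8.7 mOsm/kg

Calculated osmolality = 2·Na + glucose/18 + BUN/2.8
= 2·136 + 149/18 + 98/2.8
= 272 + 8.28 + 35
= 315.28 mOsm/kg ≈ 315.3 mOsm/kg
Osmolar gap = measured − calculated = 324 − 315.3 = 8.7 mOsm/kg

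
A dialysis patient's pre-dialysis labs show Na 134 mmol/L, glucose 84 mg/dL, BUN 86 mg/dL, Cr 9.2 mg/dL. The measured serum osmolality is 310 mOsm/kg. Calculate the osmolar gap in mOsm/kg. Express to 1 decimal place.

Calculated osmolality = 2·Na + glucose/18 + BUN/2.8
= 2·134 + 84/18 + 86/2.8
= 268 + 4.67 + 30.71
= 303.38 mOsm/kg ≈ 303.4 mOsm/kg
Osmolar gap = measured − calculated = 310 − 303.4 = 6.6 mOsm/kg

6.6 mOsm/kg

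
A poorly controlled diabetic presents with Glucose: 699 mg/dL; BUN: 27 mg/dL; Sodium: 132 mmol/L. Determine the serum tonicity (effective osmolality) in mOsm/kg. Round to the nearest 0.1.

302.8 mOsm/kg

Effective osmolality excludes urea (freely permeant across cell membranes):
2·Na + glucose/18
= 2·132 + 699/18
= 264 + 38.83
= 302.83 mOsm/kg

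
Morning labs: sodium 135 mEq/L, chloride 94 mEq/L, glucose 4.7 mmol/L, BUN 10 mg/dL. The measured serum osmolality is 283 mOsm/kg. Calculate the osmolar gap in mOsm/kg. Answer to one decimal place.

Calculated osmolality = 2·Na + glucose + BUN/2.8
= 2·135 + 4.7 + 10/2.8
= 270 + 4.70 + 3.57
= 278.27 mOsm/kg ≈ 278.3 mOsm/kg
Osmolar gap = measured − calculated = 283 − 278.3 = 4.7 mOsm/kg

4.7 mOsm/kg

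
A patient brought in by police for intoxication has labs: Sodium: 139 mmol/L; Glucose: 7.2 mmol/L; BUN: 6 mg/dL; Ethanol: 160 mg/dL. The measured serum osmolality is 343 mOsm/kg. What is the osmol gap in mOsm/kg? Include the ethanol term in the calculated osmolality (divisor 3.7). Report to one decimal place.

Calculated osmolality = 2·Na + glucose + BUN/2.8 + ethanol/3.7
= 2·139 + 7.2 + 6/2.8 + 160/3.7
= 278 + 7.20 + 2.14 + 43.24
= 330.58 mOsm/kg ≈ 330.6 mOsm/kg
Osmolar gap = measured − calculated = 343 − 330.6 = 12.4 mOsm/kg

12.4 mOsm/kg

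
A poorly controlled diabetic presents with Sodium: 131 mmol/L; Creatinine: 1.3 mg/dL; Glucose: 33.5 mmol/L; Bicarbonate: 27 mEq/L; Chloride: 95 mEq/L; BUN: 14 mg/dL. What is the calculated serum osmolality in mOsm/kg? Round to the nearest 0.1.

Calculated osmolality = 2·Na + glucose + BUN/2.8
= 2·131 + 33.5 + 14/2.8
= 262 + 33.50 + 5
= 300.5 mOsm/kg

300.5 mOsm/kg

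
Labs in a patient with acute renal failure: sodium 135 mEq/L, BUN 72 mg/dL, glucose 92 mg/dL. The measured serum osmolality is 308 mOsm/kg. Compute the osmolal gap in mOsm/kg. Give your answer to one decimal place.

7.2 mOsm/kg

Calculated osmolality = 2·Na + glucose/18 + BUN/2.8
= 2·135 + 92/18 + 72/2.8
= 270 + 5.11 + 25.71
= 300.82 mOsm/kg ≈ 300.8 mOsm/kg
Osmolar gap = measured − calculated = 308 − 300.8 = 7.2 mOsm/kg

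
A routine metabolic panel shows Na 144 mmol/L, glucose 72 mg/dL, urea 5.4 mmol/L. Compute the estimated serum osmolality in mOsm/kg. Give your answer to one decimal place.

Calculated osmolality = 2·Na + glucose/18 + urea
= 2·144 + 72/18 + 5.4
= 288 + 4 + 5.40
= 297.4 mOsm/kg

297.4 mOsm/kg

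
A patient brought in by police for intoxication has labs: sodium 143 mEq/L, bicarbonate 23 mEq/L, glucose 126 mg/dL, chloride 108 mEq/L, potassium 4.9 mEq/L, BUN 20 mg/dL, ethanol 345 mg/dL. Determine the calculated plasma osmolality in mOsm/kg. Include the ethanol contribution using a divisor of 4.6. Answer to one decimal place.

Calculated osmolality = 2·Na + glucose/18 + BUN/2.8 + ethanol/4.6
= 2·143 + 126/18 + 20/2.8 + 345/4.6
= 286 + 7 + 7.14 + 75
= 375.14 mOsm/kg

375.1 mOsm/kg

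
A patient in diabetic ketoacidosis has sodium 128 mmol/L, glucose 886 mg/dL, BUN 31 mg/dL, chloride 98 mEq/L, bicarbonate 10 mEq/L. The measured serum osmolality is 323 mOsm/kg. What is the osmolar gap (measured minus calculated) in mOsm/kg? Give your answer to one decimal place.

6.7 mOsm/kg

Calculated osmolality = 2·Na + glucose/18 + BUN/2.8
= 2·128 + 886/18 + 31/2.8
= 256 + 49.22 + 11.07
= 316.29 mOsm/kg ≈ 316.3 mOsm/kg
Osmolar gap = measured − calculated = 323 − 316.3 = 6.7 mOsm/kg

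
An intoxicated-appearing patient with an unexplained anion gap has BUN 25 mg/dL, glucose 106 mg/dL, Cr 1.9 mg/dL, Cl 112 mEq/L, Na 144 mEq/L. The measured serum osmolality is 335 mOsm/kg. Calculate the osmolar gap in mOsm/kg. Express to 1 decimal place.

Calculated osmolality = 2·Na + glucose/18 + BUN/2.8
= 2·144 + 106/18 + 25/2.8
= 288 + 5.89 + 8.93
= 302.82 mOsm/kg ≈ 302.8 mOsm/kg
Osmolar gap = measured − calculated = 335 − 302.8 = 32.2 mOsm/kg

32.2 mOsm/kg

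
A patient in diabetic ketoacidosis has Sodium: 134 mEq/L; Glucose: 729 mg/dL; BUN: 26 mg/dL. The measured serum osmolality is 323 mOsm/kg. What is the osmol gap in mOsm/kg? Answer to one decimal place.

Calculated osmolality = 2·Na + glucose/18 + BUN/2.8
= 2·134 + 729/18 + 26/2.8
= 268 + 40.50 + 9.29
= 317.79 mOsm/kg ≈ 317.8 mOsm/kg
Osmolar gap = measured − calculated = 323 − 317.8 = 5.2 mOsm/kg

5.2 mOsm/kg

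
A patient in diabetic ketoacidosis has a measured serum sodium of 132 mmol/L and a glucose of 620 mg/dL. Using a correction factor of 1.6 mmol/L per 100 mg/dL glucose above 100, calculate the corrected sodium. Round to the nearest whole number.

140 mmol/L

Corrected Na = measured Na + 1.6 · (glucose − 100)/100
= 132 + 1.6 · (620 − 100)/100
= 132 + 8.3
= 140.3 mmol/L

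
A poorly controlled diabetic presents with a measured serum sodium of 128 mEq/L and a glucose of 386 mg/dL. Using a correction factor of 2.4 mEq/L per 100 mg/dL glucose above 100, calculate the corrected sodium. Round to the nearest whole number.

135 mEq/L

Corrected Na = measured Na + 2.4 · (glucose − 100)/100
= 128 + 2.4 · (386 − 100)/100
= 128 + 6.9
= 134.9 mEq/L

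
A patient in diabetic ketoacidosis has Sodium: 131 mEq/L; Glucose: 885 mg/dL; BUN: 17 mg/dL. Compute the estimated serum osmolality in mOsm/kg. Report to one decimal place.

Calculated osmolality = 2·Na + glucose/18 + BUN/2.8
= 2·131 + 885/18 + 17/2.8
= 262 + 49.17 + 6.07
= 317.24 mOsm/kg

317.2 mOsm/kg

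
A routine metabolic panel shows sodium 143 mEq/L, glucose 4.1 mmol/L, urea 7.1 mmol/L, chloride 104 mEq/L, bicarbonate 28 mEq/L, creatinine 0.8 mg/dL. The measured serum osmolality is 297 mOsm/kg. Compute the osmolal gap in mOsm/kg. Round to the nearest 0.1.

-0.2 mOsm/kg

Calculated osmolality = 2·Na + glucose + urea
= 2·143 + 4.1 + 7.1
= 286 + 4.10 + 7.10
= 297.2 mOsm/kg ≈ 297.2 mOsm/kg
Osmolar gap = measured − calculated = 297 − 297.2 = -0.2 mOsm/kg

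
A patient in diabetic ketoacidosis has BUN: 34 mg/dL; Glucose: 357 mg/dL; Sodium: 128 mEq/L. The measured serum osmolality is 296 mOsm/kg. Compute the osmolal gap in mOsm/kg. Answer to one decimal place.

Calculated osmolality = 2·Na + glucose/18 + BUN/2.8
= 2·128 + 357/18 + 34/2.8
= 256 + 19.83 + 12.14
= 287.97 mOsm/kg ≈ 288.0 mOsm/kg
Osmolar gap = measured − calculated = 296 − 288.0 = 8.0 mOsm/kg

8.0 mOsm/kg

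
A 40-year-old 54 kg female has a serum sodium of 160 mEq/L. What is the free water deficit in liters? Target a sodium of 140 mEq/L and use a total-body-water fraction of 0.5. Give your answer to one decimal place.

TBW = 0.5 · 54 = 27 L
Free water deficit = TBW · (Na/140 − 1)
= 27 · (160/140 − 1)
= 27 · 0.1429
= 3.86 L

3.9 L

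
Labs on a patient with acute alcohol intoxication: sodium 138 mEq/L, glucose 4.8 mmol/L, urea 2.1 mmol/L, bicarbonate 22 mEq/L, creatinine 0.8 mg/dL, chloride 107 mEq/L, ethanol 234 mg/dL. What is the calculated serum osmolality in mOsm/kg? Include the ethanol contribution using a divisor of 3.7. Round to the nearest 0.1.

346.1 mOsm/kg

Calculated osmolality = 2·Na + glucose + urea + ethanol/3.7
= 2·138 + 4.8 + 2.1 + 234/3.7
= 276 + 4.80 + 2.10 + 63.24
= 346.14 mOsm/kg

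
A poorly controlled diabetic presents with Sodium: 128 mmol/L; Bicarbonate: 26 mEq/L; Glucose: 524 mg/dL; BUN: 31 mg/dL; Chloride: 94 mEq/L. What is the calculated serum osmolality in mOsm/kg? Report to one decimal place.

Calculated osmolality = 2·Na + glucose/18 + BUN/2.8
= 2·128 + 524/18 + 31/2.8
= 256 + 29.11 + 11.07
= 296.18 mOsm/kg

296.2 mOsm/kg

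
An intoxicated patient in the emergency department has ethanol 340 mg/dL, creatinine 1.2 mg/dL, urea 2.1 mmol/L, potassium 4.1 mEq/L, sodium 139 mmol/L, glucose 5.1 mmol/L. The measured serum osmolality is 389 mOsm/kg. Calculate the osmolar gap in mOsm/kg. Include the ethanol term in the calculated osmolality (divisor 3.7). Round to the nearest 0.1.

Calculated osmolality = 2·Na + glucose + urea + ethanol/3.7
= 2·139 + 5.1 + 2.1 + 340/3.7
= 278 + 5.10 + 2.10 + 91.89
= 377.09 mOsm/kg ≈ 377.1 mOsm/kg
Osmolar gap = measured − calculated = 389 − 377.1 = 11.9 mOsm/kg

11.9 mOsm/kg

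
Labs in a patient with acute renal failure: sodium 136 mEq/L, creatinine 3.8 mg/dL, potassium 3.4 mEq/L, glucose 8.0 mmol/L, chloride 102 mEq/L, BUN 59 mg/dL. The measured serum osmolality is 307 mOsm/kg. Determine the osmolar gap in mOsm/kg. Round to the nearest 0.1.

Calculated osmolality = 2·Na + glucose + BUN/2.8
= 2·136 + 8 + 59/2.8
= 272 + 8 + 21.07
= 301.07 mOsm/kg ≈ 301.1 mOsm/kg
Osmolar gap = measured − calculated = 307 − 301.1 = 5.9 mOsm/kg

5.9 mOsm/kg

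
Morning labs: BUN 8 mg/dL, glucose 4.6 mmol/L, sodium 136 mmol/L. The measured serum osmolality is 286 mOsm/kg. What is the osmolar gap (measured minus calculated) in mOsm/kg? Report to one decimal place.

Calculated osmolality = 2·Na + glucose + BUN/2.8
= 2·136 + 4.6 + 8/2.8
= 272 + 4.60 + 2.86
= 279.46 mOsm/kg ≈ 279.5 mOsm/kg
Osmolar gap = measured − calculated = 286 − 279.5 = 6.5 mOsm/kg

6.5 mOsm/kg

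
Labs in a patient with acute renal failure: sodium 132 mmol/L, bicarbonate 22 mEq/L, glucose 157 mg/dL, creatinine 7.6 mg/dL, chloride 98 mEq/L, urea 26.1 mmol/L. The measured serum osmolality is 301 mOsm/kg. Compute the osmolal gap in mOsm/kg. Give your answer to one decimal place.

Calculated osmolality = 2·Na + glucose/18 + urea
= 2·132 + 157/18 + 26.1
= 264 + 8.72 + 26.10
= 298.82 mOsm/kg ≈ 298.8 mOsm/kg
Osmolar gap = measured − calculated = 301 − 298.8 = 2.2 mOsm/kg

2.2 mOsm/kg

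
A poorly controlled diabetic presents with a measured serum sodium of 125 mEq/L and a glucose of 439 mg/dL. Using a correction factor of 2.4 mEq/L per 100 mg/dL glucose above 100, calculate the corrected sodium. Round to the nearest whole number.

133 mEq/L

Corrected Na = measured Na + 2.4 · (glucose − 100)/100
= 125 + 2.4 · (439 − 100)/100
= 125 + 8.1
= 133.1 mEq/L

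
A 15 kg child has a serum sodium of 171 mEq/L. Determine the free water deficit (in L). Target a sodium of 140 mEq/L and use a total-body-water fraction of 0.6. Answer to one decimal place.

2.0 L

TBW = 0.6 · 15 = 9 L
Free water deficit = TBW · (Na/140 − 1)
= 9 · (171/140 − 1)
= 9 · 0.2214
= 1.99 L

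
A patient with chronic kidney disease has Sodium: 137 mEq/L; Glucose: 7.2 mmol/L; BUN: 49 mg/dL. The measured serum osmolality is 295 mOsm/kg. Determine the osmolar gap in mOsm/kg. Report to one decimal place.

Calculated osmolality = 2·Na + glucose + BUN/2.8
= 2·137 + 7.2 + 49/2.8
= 274 + 7.20 + 17.50
= 298.7 mOsm/kg ≈ 298.7 mOsm/kg
Osmolar gap = measured − calculated = 295 − 298.7 = -3.7 mOsm/kg

-3.7 mOsm/kg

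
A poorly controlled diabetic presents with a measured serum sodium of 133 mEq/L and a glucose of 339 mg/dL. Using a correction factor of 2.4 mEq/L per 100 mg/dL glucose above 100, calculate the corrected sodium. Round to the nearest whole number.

139 mEq/L

Corrected Na = measured Na + 2.4 · (glucose − 100)/100
= 133 + 2.4 · (339 − 100)/100
= 133 + 5.7
= 138.7 mEq/L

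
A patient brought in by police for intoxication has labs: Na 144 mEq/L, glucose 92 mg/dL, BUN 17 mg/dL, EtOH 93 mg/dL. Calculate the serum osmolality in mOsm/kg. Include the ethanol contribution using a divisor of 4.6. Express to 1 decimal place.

319.4 mOsm/kg

Calculated osmolality = 2·Na + glucose/18 + BUN/2.8 + ethanol/4.6
= 2·144 + 92/18 + 17/2.8 + 93/4.6
= 288 + 5.11 + 6.07 + 20.22
= 319.4 mOsm/kg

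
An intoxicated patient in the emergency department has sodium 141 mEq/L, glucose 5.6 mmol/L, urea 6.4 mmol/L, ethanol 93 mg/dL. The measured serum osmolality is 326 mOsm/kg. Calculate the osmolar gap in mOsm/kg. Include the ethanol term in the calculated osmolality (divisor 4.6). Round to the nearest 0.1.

11.8 mOsm/kg

Calculated osmolality = 2·Na + glucose + urea + ethanol/4.6
= 2·141 + 5.6 + 6.4 + 93/4.6
= 282 + 5.60 + 6.40 + 20.22
= 314.22 mOsm/kg ≈ 314.2 mOsm/kg
Osmolar gap = measured − calculated = 326 − 314.2 = 11.8 mOsm/kg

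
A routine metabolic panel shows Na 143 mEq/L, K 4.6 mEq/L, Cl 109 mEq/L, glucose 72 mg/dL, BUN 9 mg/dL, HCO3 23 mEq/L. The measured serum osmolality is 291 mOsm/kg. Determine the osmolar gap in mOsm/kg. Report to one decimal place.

-2.2 mOsm/kg

Calculated osmolality = 2·Na + glucose/18 + BUN/2.8
= 2·143 + 72/18 + 9/2.8
= 286 + 4 + 3.21
= 293.21 mOsm/kg ≈ 293.2 mOsm/kg
Osmolar gap = measured − calculated = 291 − 293.2 = -2.2 mOsm/kg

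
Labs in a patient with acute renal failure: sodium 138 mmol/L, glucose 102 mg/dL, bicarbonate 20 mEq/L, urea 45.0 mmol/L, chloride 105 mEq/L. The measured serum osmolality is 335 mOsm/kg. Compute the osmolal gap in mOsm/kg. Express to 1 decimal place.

8.3 mOsm/kg

Calculated osmolality = 2·Na + glucose/18 + urea
= 2·138 + 102/18 + 45
= 276 + 5.67 + 45
= 326.67 mOsm/kg ≈ 326.7 mOsm/kg
Osmolar gap = measured − calculated = 335 − 326.7 = 8.3 mOsm/kg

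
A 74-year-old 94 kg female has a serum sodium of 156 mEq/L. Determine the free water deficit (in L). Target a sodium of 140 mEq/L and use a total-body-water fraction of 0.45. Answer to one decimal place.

TBW = 0.45 · 94 = 42.3 L
Free water deficit = TBW · (Na/140 − 1)
= 42.3 · (156/140 − 1)
= 42.3 · 0.1143
= 4.83 L

4.8 L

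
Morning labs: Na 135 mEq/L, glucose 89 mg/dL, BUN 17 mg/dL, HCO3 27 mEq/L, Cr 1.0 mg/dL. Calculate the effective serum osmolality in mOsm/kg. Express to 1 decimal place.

Effective osmolality excludes urea (freely permeant across cell membranes):
2·Na + glucose/18
= 2·135 + 89/18
= 270 + 4.94
= 274.94 mOsm/kg

274.9 mOsm/kg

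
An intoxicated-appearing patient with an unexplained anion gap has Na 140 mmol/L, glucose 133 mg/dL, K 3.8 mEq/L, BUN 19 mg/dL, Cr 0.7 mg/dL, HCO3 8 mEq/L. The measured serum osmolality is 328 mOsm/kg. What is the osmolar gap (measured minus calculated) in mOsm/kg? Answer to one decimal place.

33.8 mOsm/kg

Calculated osmolality = 2·Na + glucose/18 + BUN/2.8
= 2·140 + 133/18 + 19/2.8
= 280 + 7.39 + 6.79
= 294.18 mOsm/kg ≈ 294.2 mOsm/kg
Osmolar gap = measured − calculated = 328 − 294.2 = 33.8 mOsm/kg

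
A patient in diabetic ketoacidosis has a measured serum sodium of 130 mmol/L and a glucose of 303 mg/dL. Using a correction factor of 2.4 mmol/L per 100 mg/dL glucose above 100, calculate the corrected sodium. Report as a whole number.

Corrected Na = measured Na + 2.4 · (glucose − 100)/100
= 130 + 2.4 · (303 − 100)/100
= 130 + 4.9
= 134.9 mmol/L

135 mmol/L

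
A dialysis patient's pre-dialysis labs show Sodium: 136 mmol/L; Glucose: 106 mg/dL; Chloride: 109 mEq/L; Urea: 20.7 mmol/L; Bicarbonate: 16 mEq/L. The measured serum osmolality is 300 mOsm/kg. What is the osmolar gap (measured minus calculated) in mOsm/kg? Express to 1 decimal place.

1.4 mOsm/kg

Calculated osmolality = 2·Na + glucose/18 + urea
= 2·136 + 106/18 + 20.7
= 272 + 5.89 + 20.70
= 298.59 mOsm/kg ≈ 298.6 mOsm/kg
Osmolar gap = measured − calculated = 300 − 298.6 = 1.4 mOsm/kg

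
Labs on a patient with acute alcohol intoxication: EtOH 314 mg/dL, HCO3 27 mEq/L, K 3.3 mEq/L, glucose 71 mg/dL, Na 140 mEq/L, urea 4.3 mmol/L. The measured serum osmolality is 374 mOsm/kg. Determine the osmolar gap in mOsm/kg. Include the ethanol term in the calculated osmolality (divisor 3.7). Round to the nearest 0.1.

0.9 mOsm/kg

Calculated osmolality = 2·Na + glucose/18 + urea + ethanol/3.7
= 2·140 + 71/18 + 4.3 + 314/3.7
= 280 + 3.94 + 4.30 + 84.86
= 373.1 mOsm/kg ≈ 373.1 mOsm/kg
Osmolar gap = measured − calculated = 374 − 373.1 = 0.9 mOsm/kg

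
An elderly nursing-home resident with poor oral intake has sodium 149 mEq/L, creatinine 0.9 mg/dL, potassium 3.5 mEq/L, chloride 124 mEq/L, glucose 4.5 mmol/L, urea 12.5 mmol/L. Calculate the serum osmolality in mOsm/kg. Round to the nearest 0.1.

315.0 mOsm/kg

Calculated osmolality = 2·Na + glucose + urea
= 2·149 + 4.5 + 12.5
= 298 + 4.50 + 12.50
= 315 mOsm/kg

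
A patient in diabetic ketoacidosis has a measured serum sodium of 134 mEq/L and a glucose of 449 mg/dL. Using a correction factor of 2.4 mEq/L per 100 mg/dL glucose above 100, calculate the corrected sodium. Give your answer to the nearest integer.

Corrected Na = measured Na + 2.4 · (glucose − 100)/100
= 134 + 2.4 · (449 − 100)/100
= 134 + 8.4
= 142.4 mEq/L

142 mEq/L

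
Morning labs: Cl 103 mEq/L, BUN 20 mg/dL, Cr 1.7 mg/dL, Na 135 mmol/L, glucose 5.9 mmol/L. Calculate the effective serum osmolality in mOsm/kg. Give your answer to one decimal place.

275.9 mOsm/kg

Effective osmolality excludes urea (freely permeant across cell membranes):
2·Na + glucose
= 2·135 + 5.9
= 270 + 5.9
= 275.9 mOsm/kg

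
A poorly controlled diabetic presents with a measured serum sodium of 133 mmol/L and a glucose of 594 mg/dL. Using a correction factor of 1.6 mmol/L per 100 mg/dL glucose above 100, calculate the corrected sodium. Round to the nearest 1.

141 mmol/L

Corrected Na = measured Na + 1.6 · (glucose − 100)/100
= 133 + 1.6 · (594 − 100)/100
= 133 + 7.9
= 140.9 mmol/L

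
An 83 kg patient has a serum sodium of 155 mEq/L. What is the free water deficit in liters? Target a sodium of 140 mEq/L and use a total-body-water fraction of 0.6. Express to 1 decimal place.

TBW = 0.6 · 83 = 49.8 L
Free water deficit = TBW · (Na/140 − 1)
= 49.8 · (155/140 − 1)
= 49.8 · 0.1071
= 5.33 L

5.3 L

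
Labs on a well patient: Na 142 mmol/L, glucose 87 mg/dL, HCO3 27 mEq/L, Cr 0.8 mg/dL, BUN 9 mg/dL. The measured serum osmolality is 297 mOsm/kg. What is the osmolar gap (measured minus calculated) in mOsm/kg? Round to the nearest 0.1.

Calculated osmolality = 2·Na + glucose/18 + BUN/2.8
= 2·142 + 87/18 + 9/2.8
= 284 + 4.83 + 3.21
= 292.04 mOsm/kg ≈ 292.0 mOsm/kg
Osmolar gap = measured − calculated = 297 − 292.0 = 5.0 mOsm/kg

5.0 mOsm/kg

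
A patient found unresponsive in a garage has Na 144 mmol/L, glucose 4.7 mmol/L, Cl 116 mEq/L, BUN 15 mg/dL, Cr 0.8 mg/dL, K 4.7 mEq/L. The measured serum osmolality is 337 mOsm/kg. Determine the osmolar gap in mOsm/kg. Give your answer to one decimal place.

Calculated osmolality = 2·Na + glucose + BUN/2.8
= 2·144 + 4.7 + 15/2.8
= 288 + 4.70 + 5.36
= 298.06 mOsm/kg ≈ 298.1 mOsm/kg
Osmolar gap = measured − calculated = 337 − 298.1 = 38.9 mOsm/kg

38.9 mOsm/kg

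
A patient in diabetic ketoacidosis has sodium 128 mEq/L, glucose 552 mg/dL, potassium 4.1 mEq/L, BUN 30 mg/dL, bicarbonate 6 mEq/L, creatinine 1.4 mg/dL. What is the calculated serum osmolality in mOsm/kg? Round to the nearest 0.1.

297.4 mOsm/kg

Calculated osmolality = 2·Na + glucose/18 + BUN/2.8
= 2·128 + 552/18 + 30/2.8
= 256 + 30.67 + 10.71
= 297.38 mOsm/kg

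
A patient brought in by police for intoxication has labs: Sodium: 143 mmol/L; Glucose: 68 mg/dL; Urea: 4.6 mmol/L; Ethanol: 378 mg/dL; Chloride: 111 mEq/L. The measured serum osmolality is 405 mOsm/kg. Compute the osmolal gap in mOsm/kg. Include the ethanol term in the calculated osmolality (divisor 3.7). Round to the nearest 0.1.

Calculated osmolality = 2·Na + glucose/18 + urea + ethanol/3.7
= 2·143 + 68/18 + 4.6 + 378/3.7
= 286 + 3.78 + 4.60 + 102.16
= 396.54 mOsm/kg ≈ 396.5 mOsm/kg
Osmolar gap = measured − calculated = 405 − 396.5 = 8.5 mOsm/kg

8.5 mOsm/kg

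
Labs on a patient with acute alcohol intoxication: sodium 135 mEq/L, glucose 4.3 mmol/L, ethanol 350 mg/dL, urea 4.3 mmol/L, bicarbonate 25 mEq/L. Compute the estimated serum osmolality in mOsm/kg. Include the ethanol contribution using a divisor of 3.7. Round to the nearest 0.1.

Calculated osmolality = 2·Na + glucose + urea + ethanol/3.7
= 2·135 + 4.3 + 4.3 + 350/3.7
= 270 + 4.30 + 4.30 + 94.59
= 373.19 mOsm/kg

373.2 mOsm/kg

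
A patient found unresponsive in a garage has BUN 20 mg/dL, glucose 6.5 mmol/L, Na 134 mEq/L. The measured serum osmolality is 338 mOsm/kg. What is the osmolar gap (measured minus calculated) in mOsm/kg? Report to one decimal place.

Calculated osmolality = 2·Na + glucose + BUN/2.8
= 2·134 + 6.5 + 20/2.8
= 268 + 6.50 + 7.14
= 281.64 mOsm/kg ≈ 281.6 mOsm/kg
Osmolar gap = measured − calculated = 338 − 281.6 = 56.4 mOsm/kg

56.4 mOsm/kg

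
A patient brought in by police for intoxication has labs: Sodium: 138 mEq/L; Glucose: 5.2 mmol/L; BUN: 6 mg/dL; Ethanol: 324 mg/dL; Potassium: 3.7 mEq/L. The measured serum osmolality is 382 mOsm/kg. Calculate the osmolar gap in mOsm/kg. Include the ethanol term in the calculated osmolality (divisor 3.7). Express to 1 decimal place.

Calculated osmolality = 2·Na + glucose + BUN/2.8 + ethanol/3.7
= 2·138 + 5.2 + 6/2.8 + 324/3.7
= 276 + 5.20 + 2.14 + 87.57
= 370.91 mOsm/kg ≈ 370.9 mOsm/kg
Osmolar gap = measured − calculated = 382 − 370.9 = 11.1 mOsm/kg

11.1 mOsm/kg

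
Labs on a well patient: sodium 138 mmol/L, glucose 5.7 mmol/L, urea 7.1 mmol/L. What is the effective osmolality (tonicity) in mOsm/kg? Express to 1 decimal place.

Effective osmolality excludes urea (freely permeant across cell membranes):
2·Na + glucose
= 2·138 + 5.7
= 276 + 5.7
= 281.7 mOsm/kg

281.7 mOsm/kg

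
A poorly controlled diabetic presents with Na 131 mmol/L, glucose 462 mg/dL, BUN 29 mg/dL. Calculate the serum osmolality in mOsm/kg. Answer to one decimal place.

Calculated osmolality = 2·Na + glucose/18 + BUN/2.8
= 2·131 + 462/18 + 29/2.8
= 262 + 25.67 + 10.36
= 298.03 mOsm/kg

298.0 mOsm/kg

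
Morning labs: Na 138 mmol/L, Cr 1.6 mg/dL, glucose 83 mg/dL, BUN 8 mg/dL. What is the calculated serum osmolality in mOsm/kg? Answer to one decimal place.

Calculated osmolality = 2·Na + glucose/18 + BUN/2.8
= 2·138 + 83/18 + 8/2.8
= 276 + 4.61 + 2.86
= 283.47 mOsm/kg

283.5 mOsm/kg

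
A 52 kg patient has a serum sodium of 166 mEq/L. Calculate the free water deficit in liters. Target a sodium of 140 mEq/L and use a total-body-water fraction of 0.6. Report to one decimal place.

5.8 L

TBW = 0.6 · 52 = 31.2 L
Free water deficit = TBW · (Na/140 − 1)
= 31.2 · (166/140 − 1)
= 31.2 · 0.1857
= 5.79 L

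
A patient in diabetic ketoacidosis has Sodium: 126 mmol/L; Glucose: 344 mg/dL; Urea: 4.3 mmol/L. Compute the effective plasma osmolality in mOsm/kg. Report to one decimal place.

271.1 mOsm/kg

Effective osmolality excludes urea (freely permeant across cell membranes):
2·Na + glucose/18
= 2·126 + 344/18
= 252 + 19.11
= 271.11 mOsm/kg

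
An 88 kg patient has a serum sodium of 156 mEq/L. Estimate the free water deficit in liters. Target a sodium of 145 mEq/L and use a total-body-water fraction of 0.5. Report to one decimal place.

TBW = 0.5 · 88 = 44 L
Free water deficit = TBW · (Na/145 − 1)
= 44 · (156/145 − 1)
= 44 · 0.0759
= 3.34 L

3.3 L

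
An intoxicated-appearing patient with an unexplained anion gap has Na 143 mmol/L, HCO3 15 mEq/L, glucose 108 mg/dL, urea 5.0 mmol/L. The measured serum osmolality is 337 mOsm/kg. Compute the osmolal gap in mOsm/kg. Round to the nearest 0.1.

Calculated osmolality = 2·Na + glucose/18 + urea
= 2·143 + 108/18 + 5
= 286 + 6 + 5
= 297 mOsm/kg ≈ 297.0 mOsm/kg
Osmolar gap = measured − calculated = 337 − 297.0 = 40.0 mOsm/kg

40.0 mOsm/kg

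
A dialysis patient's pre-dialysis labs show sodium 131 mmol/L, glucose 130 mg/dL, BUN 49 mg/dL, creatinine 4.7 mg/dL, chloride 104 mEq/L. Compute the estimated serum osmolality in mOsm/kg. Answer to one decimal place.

286.7 mOsm/kg

Calculated osmolality = 2·Na + glucose/18 + BUN/2.8
= 2·131 + 130/18 + 49/2.8
= 262 + 7.22 + 17.50
= 286.72 mOsm/kg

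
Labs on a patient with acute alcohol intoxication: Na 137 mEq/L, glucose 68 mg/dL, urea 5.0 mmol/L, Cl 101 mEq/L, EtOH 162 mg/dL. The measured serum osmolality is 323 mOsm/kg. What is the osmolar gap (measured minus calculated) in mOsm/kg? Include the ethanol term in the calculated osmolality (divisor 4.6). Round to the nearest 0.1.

5.0 mOsm/kg

Calculated osmolality = 2·Na + glucose/18 + urea + ethanol/4.6
= 2·137 + 68/18 + 5 + 162/4.6
= 274 + 3.78 + 5 + 35.22
= 318 mOsm/kg ≈ 318.0 mOsm/kg
Osmolar gap = measured − calculated = 323 − 318.0 = 5.0 mOsm/kg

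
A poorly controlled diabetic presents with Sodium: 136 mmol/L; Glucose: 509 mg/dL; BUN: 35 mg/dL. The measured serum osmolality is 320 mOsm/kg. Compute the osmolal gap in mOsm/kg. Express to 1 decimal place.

Calculated osmolality = 2·Na + glucose/18 + BUN/2.8
= 2·136 + 509/18 + 35/2.8
= 272 + 28.28 + 12.50
= 312.78 mOsm/kg ≈ 312.8 mOsm/kg
Osmolar gap = measured − calculated = 320 − 312.8 = 7.2 mOsm/kg

7.2 mOsm/kg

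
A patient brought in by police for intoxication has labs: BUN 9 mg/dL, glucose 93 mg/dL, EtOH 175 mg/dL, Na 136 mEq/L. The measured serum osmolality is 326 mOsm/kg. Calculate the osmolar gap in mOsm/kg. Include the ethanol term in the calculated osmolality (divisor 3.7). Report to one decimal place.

Calculated osmolality = 2·Na + glucose/18 + BUN/2.8 + ethanol/3.7
= 2·136 + 93/18 + 9/2.8 + 175/3.7
= 272 + 5.17 + 3.21 + 47.30
= 327.68 mOsm/kg ≈ 327.7 mOsm/kg
Osmolar gap = measured − calculated = 326 − 327.7 = -1.7 mOsm/kg

-1.7 mOsm/kg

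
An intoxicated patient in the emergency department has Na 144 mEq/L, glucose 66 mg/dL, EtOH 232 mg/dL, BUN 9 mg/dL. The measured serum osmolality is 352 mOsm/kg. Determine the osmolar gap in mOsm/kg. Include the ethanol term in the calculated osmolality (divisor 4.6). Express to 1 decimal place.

Calculated osmolality = 2·Na + glucose/18 + BUN/2.8 + ethanol/4.6
= 2·144 + 66/18 + 9/2.8 + 232/4.6
= 288 + 3.67 + 3.21 + 50.43
= 345.31 mOsm/kg ≈ 345.3 mOsm/kg
Osmolar gap = measured − calculated = 352 − 345.3 = 6.7 mOsm/kg

6.7 mOsm/kg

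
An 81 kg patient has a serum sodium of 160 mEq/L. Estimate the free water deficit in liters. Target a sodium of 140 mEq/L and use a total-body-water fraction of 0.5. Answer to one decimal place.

5.8 L

TBW = 0.5 · 81 = 40.5 L
Free water deficit = TBW · (Na/140 − 1)
= 40.5 · (160/140 − 1)
= 40.5 · 0.1429
= 5.79 L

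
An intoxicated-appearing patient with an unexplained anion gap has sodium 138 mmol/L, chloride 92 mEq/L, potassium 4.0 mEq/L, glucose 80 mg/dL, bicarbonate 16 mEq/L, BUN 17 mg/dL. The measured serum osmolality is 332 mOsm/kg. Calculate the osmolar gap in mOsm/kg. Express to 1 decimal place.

45.5 mOsm/kg

Calculated osmolality = 2·Na + glucose/18 + BUN/2.8
= 2·138 + 80/18 + 17/2.8
= 276 + 4.44 + 6.07
= 286.51 mOsm/kg ≈ 286.5 mOsm/kg
Osmolar gap = measured − calculated = 332 − 286.5 = 45.5 mOsm/kg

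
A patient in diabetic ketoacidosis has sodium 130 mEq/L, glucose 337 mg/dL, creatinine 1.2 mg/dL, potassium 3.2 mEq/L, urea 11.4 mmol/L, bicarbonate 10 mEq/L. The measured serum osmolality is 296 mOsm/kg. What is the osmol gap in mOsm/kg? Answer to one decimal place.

5.9 mOsm/kg

Calculated osmolality = 2·Na + glucose/18 + urea
= 2·130 + 337/18 + 11.4
= 260 + 18.72 + 11.40
= 290.12 mOsm/kg ≈ 290.1 mOsm/kg
Osmolar gap = measured − calculated = 296 − 290.1 = 5.9 mOsm/kg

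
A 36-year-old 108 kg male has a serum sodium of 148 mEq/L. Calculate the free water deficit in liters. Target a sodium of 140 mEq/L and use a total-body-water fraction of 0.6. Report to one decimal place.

TBW = 0.6 · 108 = 64.8 L
Free water deficit = TBW · (Na/140 − 1)
= 64.8 · (148/140 − 1)
= 64.8 · 0.0571
= 3.7 L

3.7 L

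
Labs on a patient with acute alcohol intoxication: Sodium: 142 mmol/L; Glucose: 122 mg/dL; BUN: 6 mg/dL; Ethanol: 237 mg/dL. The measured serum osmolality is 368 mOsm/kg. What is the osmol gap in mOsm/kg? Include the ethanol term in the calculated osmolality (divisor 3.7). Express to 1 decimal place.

11.0 mOsm/kg

Calculated osmolality = 2·Na + glucose/18 + BUN/2.8 + ethanol/3.7
= 2·142 + 122/18 + 6/2.8 + 237/3.7
= 284 + 6.78 + 2.14 + 64.05
= 356.97 mOsm/kg ≈ 357.0 mOsm/kg
Osmolar gap = measured − calculated = 368 − 357.0 = 11.0 mOsm/kg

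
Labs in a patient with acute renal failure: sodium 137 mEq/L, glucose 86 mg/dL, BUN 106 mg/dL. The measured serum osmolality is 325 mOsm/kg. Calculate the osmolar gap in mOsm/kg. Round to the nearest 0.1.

8.4 mOsm/kg

Calculated osmolality = 2·Na + glucose/18 + BUN/2.8
= 2·137 + 86/18 + 106/2.8
= 274 + 4.78 + 37.86
= 316.64 mOsm/kg ≈ 316.6 mOsm/kg
Osmolar gap = measured − calculated = 325 − 316.6 = 8.4 mOsm/kg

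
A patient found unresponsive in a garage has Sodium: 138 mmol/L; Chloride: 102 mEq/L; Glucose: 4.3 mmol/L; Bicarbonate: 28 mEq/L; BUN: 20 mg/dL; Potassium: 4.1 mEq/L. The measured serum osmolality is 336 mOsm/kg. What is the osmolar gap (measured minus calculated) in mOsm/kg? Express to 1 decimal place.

48.6 mOsm/kg

Calculated osmolality = 2·Na + glucose + BUN/2.8
= 2·138 + 4.3 + 20/2.8
= 276 + 4.30 + 7.14
= 287.44 mOsm/kg ≈ 287.4 mOsm/kg
Osmolar gap = measured − calculated = 336 − 287.4 = 48.6 mOsm/kg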